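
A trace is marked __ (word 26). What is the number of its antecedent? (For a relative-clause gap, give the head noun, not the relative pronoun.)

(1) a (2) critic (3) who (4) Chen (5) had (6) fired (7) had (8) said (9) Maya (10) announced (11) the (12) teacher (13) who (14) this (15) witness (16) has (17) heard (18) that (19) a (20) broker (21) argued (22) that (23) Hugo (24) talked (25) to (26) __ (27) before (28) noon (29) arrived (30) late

The gap at 26 is the prepositional object of "talked", inside a relative clause.
The relative pronoun is "who" (word 13); it is bound by the head noun immediately before it.
Its filler is the head noun "teacher", at word 12.

12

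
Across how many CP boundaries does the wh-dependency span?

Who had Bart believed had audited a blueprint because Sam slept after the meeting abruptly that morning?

"who" is extracted from the subject of "audited".
Boundaries crossed, outermost first: [Ø] — 1 in total.

1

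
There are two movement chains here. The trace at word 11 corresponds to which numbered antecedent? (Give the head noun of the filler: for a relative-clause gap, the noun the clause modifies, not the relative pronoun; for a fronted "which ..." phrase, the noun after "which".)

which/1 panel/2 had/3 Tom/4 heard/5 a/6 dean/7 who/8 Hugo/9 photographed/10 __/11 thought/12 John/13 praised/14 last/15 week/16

The marked gap is inside the relative clause, the direct object of "photographed".
Its filler is the head noun "dean" (via "who"), at word 7.
(The other dependency links word 2 to a gap after word 14.)

7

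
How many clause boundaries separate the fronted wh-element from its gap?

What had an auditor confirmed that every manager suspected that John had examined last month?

2

"what" is extracted from the object of "examined".
Boundaries crossed, outermost first: [that], [that] — 2 in total.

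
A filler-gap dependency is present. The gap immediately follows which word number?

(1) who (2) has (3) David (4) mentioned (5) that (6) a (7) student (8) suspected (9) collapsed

8

The displaced element is "who" (word 1).
It is linked across 2 clause boundaries (that → Ø).
It functions as the subject of "collapsed", so the gap sits immediately after word 8 ("suspected").
Base order: David has mentioned that a student suspected that who collapsed.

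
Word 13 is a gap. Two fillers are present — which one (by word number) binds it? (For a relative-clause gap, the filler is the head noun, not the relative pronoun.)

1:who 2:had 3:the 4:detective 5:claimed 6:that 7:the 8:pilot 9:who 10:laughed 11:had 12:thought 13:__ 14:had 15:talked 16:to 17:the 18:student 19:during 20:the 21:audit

1

The marked gap is the subject of "talked".
Its filler is the fronted wh-phrase "who", at word 1.
(The other dependency links word 8 to a gap after word 9.)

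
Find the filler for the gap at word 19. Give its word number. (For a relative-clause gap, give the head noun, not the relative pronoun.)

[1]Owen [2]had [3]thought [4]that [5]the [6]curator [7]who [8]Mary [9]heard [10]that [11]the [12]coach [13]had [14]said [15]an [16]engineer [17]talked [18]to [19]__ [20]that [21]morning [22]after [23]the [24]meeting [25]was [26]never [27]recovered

6

The gap at 19 is the prepositional object of "talked", inside a relative clause.
The relative pronoun is "who" (word 7); it is bound by the head noun immediately before it.
Its filler is the head noun "curator", at word 6.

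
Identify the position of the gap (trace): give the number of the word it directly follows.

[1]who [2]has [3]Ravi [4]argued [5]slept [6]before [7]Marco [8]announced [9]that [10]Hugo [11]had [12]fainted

The displaced element is "who" (word 1).
It is linked across 1 clause boundary (Ø).
It functions as the subject of "slept", so the gap sits immediately after word 4 ("argued").
Base order: Ravi has argued that who slept before Marco announced that Hugo had fainted.

4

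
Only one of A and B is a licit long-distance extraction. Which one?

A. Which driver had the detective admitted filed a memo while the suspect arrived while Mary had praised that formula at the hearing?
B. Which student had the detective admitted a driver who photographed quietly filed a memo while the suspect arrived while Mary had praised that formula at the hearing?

A

In B, the wh-phrase is extracted from inside a complex-NP island (relative clause) (introduced by "who"), which blocks movement.
In A, the extraction path crosses only that-complement boundaries, which are transparent.
So A is grammatical.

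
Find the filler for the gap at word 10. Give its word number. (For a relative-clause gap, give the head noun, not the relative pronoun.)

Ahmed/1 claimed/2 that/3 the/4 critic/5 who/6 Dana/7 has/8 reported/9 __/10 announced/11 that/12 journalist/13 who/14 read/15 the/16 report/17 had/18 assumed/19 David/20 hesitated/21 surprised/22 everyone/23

5

The gap at 10 is the subject of "announced", inside a relative clause.
The relative pronoun is "who" (word 6); it is bound by the head noun immediately before it.
Its filler is the head noun "critic", at word 5.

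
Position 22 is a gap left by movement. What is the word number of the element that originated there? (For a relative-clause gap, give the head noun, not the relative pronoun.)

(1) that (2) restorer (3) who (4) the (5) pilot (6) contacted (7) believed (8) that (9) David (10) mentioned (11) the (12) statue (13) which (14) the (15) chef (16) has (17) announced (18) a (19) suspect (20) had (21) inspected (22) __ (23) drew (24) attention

The gap at 22 is the object of "inspected", inside a relative clause.
The relative pronoun is "which" (word 13); it is bound by the head noun immediately before it.
Its filler is the head noun "statue", at word 12.

12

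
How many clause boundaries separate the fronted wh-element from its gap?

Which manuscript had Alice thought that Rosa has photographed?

1

"which manuscript" is extracted from the object of "photographed".
Boundaries crossed, outermost first: [that] — 1 in total.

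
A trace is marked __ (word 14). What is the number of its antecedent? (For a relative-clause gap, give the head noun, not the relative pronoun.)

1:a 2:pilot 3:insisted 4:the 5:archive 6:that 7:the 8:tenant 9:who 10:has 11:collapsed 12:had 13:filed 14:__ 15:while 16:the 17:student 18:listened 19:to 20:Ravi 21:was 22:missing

5

The gap at 14 is the object of "filed", inside a relative clause.
The relative pronoun is "that" (word 6); it is bound by the head noun immediately before it.
Its filler is the head noun "archive", at word 5.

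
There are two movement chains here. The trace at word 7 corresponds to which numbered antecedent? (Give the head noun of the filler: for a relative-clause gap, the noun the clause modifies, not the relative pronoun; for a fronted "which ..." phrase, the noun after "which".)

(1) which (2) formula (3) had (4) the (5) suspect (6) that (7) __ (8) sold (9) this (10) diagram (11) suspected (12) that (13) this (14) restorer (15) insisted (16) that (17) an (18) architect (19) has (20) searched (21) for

5

The marked gap is inside the relative clause, the subject of "sold".
Its filler is the head noun "suspect" (via "that"), at word 5.
(The other dependency links word 2 to a gap after word 21.)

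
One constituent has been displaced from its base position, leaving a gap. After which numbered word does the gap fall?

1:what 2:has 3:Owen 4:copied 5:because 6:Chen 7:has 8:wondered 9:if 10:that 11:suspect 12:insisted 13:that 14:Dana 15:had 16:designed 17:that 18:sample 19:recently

The displaced element is "what" (word 1).
It functions as the direct object of "copied", so the gap sits immediately after word 4 ("copied").
Base order: Owen has copied what because Chen has wondered if that suspect insisted that Dana had designed that sample recently.

4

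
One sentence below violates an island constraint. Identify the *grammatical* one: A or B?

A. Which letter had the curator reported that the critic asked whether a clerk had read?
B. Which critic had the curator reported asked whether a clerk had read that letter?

B

In A, the wh-phrase is extracted from inside a wh-island (introduced by "whether"), which blocks movement.
In B, the extraction path crosses only that-complement boundaries, which are transparent.
So B is grammatical.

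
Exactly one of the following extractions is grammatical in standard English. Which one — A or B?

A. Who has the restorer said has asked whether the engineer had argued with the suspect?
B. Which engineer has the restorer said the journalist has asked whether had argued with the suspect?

A

In B, the wh-phrase is extracted from inside a wh-island (introduced by "whether"), which blocks movement.
In A, the extraction path crosses only that-complement boundaries, which are transparent.
So A is grammatical.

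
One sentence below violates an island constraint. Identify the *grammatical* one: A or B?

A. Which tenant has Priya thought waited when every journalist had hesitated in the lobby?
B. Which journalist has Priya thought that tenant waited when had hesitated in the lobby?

A

In B, the wh-phrase is extracted from inside an adjunct island (introduced by "when"), which blocks movement.
In A, the extraction path crosses only that-complement boundaries, which are transparent.
So A is grammatical.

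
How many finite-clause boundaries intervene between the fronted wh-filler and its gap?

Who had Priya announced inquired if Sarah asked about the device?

"who" is extracted from the subject of "inquired".
Boundaries crossed, outermost first: [Ø] — 1 in total.

1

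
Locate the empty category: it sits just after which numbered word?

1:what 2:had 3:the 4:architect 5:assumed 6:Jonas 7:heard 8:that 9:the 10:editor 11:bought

11

The displaced element is "what" (word 1).
It is linked across 2 clause boundaries (Ø → that).
It functions as the direct object of "bought", so the gap sits immediately after word 11 ("bought").
Base order: The architect had assumed Jonas heard that the editor bought what.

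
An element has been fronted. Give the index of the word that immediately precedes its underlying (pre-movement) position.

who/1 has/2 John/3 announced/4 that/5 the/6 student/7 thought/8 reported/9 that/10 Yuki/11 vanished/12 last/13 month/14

The displaced element is "who" (word 1).
It is linked across 2 clause boundaries (that → Ø).
It functions as the subject of "reported", so the gap sits immediately after word 8 ("thought").
Base order: John has announced that the student thought that who reported that Yuki vanished last month.

8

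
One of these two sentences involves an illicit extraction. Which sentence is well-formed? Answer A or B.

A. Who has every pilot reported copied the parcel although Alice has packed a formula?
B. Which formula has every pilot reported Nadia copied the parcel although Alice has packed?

In B, the wh-phrase is extracted from inside an adjunct island (introduced by "although"), which blocks movement.
In A, the extraction path crosses only that-complement boundaries, which are transparent.
So A is grammatical.

A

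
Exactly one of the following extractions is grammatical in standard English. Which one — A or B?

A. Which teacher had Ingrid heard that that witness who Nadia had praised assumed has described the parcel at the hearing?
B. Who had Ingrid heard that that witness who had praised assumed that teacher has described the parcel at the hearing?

A

In B, the wh-phrase is extracted from inside a complex-NP island (relative clause) (introduced by "who"), which blocks movement.
In A, the extraction path crosses only that-complement boundaries, which are transparent.
So A is grammatical.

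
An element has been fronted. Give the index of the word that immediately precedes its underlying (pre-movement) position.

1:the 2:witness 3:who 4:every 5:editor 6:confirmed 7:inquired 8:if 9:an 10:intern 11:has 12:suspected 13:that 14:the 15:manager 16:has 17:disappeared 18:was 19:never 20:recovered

6

The displaced element is "the witness" (word 2).
It is linked across 1 clause boundary (Ø).
It functions as the subject of "inquired", so the gap sits immediately after word 6 ("confirmed").
Base order: Every editor confirmed that the witness inquired if an intern has suspected that the manager has disappeared.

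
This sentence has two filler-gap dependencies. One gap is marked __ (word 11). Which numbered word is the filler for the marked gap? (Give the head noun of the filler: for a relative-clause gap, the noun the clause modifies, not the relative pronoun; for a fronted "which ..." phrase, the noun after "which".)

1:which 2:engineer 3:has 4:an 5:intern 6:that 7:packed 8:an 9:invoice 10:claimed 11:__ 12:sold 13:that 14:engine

The marked gap is the subject of "sold".
Its filler is the fronted wh-phrase "which engineer", at word 2.
(The other dependency links word 5 to a gap after word 6.)

2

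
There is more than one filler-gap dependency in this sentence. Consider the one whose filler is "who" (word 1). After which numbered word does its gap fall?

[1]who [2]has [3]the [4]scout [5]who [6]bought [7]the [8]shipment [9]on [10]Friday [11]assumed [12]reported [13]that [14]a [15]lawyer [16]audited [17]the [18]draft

11

The displaced element is "who" (word 1).
It is linked across 1 clause boundary (Ø).
It functions as the subject of "reported", so the gap sits immediately after word 11 ("assumed").
Base order: The scout who bought the shipment on Friday has assumed who reported that a lawyer audited the draft.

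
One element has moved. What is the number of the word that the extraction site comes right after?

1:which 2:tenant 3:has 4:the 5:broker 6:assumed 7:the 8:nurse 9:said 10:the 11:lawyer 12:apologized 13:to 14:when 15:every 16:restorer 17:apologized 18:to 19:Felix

The displaced element is "which tenant" (word 2).
It is linked across 2 clause boundaries (Ø → Ø).
It functions as the object of the preposition "to" of "apologized", so the gap sits immediately after word 13 ("to").
Base order: The broker has assumed the nurse said the lawyer apologized to which tenant when every restorer apologized to Felix.

13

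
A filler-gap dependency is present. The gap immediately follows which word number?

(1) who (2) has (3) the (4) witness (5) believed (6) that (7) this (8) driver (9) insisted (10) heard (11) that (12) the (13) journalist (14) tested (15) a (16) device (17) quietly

9

The displaced element is "who" (word 1).
It is linked across 2 clause boundaries (that → Ø).
It functions as the subject of "heard", so the gap sits immediately after word 9 ("insisted").
Base order: The witness has believed that this driver insisted that who heard that the journalist tested a device quietly.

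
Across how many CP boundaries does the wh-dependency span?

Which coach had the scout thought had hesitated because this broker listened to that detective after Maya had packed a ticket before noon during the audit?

"which coach" is extracted from the subject of "hesitated".
Boundaries crossed, outermost first: [Ø] — 1 in total.

1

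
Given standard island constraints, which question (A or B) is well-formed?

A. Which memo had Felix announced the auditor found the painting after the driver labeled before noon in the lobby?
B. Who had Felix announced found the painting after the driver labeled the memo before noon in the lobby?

B

In A, the wh-phrase is extracted from inside an adjunct island (introduced by "after"), which blocks movement.
In B, the extraction path crosses only that-complement boundaries, which are transparent.
So B is grammatical.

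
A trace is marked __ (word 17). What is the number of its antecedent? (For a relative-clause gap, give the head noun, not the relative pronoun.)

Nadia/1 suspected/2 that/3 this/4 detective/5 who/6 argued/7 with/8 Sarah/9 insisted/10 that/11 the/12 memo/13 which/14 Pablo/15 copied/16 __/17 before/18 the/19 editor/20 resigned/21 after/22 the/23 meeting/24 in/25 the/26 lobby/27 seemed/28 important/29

The gap at 17 is the object of "copied", inside a relative clause.
The relative pronoun is "which" (word 14); it is bound by the head noun immediately before it.
Its filler is the head noun "memo", at word 13.

13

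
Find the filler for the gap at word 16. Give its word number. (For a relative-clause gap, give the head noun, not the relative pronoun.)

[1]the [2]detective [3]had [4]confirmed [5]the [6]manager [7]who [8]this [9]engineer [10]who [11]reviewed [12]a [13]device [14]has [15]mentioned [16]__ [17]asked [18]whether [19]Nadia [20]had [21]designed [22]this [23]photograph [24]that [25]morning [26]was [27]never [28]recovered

The gap at 16 is the subject of "asked", inside a relative clause.
The relative pronoun is "who" (word 7); it is bound by the head noun immediately before it.
Its filler is the head noun "manager", at word 6.

6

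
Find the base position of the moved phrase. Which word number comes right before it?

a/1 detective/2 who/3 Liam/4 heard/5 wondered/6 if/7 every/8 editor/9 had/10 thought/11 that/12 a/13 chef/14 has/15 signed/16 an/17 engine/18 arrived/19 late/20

The displaced element is "a detective" (word 2).
It is linked across 1 clause boundary (Ø).
It functions as the subject of "wondered", so the gap sits immediately after word 5 ("heard").
Base order: Liam heard that a detective wondered if every editor had thought that a chef has signed an engine.

5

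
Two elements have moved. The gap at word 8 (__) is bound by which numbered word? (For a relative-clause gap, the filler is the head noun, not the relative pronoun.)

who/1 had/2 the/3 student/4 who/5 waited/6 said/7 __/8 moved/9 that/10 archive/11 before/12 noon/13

1

The marked gap is the subject of "moved".
Its filler is the fronted wh-phrase "who", at word 1.
(The other dependency links word 4 to a gap after word 5.)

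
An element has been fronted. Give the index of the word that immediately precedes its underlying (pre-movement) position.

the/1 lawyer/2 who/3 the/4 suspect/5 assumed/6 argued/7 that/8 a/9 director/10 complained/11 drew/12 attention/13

The displaced element is "the lawyer" (word 2).
It is linked across 1 clause boundary (Ø).
It functions as the subject of "argued", so the gap sits immediately after word 6 ("assumed").
Base order: The suspect assumed that the lawyer argued that a director complained.

6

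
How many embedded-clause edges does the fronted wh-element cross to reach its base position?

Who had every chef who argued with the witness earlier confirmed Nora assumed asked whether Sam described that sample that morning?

"who" is extracted from the subject of "asked".
Boundaries crossed, outermost first: [Ø], [Ø] — 2 in total.

2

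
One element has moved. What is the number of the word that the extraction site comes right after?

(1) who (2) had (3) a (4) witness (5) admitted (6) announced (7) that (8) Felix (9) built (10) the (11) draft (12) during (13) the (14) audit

5

The displaced element is "who" (word 1).
It is linked across 1 clause boundary (Ø).
It functions as the subject of "announced", so the gap sits immediately after word 5 ("admitted").
Base order: A witness had admitted who announced that Felix built the draft during the audit.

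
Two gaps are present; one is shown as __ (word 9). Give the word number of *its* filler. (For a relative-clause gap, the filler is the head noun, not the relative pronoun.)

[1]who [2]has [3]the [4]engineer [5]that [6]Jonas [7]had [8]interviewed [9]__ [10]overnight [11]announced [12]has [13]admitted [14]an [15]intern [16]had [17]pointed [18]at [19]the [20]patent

The marked gap is inside the relative clause, the direct object of "interviewed".
Its filler is the head noun "engineer" (via "that"), at word 4.
(The other dependency links word 1 to a gap after word 11.)

4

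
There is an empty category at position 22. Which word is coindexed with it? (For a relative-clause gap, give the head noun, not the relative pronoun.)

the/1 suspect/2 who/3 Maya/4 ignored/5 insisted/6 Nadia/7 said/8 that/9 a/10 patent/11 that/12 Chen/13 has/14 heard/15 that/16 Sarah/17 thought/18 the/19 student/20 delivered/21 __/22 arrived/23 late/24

11

The gap at 22 is the object of "delivered", inside a relative clause.
The relative pronoun is "that" (word 12); it is bound by the head noun immediately before it.
Its filler is the head noun "patent", at word 11.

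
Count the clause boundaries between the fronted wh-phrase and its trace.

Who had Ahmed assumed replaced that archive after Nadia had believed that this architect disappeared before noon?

"who" is extracted from the subject of "replaced".
Boundaries crossed, outermost first: [Ø] — 1 in total.

1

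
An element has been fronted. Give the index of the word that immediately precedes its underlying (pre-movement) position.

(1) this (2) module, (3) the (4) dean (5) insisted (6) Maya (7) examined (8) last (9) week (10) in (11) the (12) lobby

The displaced element is "this module" (word 2).
It is linked across 1 clause boundary (Ø).
It functions as the direct object of "examined", so the gap sits immediately after word 7 ("examined").
Base order: The dean insisted Maya examined this module last week in the lobby.

7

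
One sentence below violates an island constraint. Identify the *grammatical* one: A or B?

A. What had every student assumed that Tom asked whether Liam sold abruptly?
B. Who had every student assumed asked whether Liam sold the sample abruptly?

B

In A, the wh-phrase is extracted from inside a wh-island (introduced by "whether"), which blocks movement.
In B, the extraction path crosses only that-complement boundaries, which are transparent.
So B is grammatical.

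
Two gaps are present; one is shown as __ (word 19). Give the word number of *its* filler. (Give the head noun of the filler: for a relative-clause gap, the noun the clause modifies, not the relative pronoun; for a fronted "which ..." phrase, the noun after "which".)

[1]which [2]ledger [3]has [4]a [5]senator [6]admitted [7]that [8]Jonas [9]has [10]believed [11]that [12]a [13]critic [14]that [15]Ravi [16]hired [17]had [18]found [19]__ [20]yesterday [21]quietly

2

The marked gap is the direct object of "found".
Its filler is the fronted wh-phrase "which ledger", at word 2.
(The other dependency links word 13 to a gap after word 16.)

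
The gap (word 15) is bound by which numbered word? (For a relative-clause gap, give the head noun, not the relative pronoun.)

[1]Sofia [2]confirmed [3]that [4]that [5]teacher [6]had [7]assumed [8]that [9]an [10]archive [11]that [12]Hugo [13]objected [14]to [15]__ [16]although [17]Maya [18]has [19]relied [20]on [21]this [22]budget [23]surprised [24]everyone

10

The gap at 15 is the prepositional object of "objected", inside a relative clause.
The relative pronoun is "that" (word 11); it is bound by the head noun immediately before it.
Its filler is the head noun "archive", at word 10.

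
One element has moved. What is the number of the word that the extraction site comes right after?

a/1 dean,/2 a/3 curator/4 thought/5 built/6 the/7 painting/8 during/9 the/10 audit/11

5

The displaced element is "a dean" (word 2).
It is linked across 1 clause boundary (Ø).
It functions as the subject of "built", so the gap sits immediately after word 5 ("thought").
Base order: A curator thought a dean built the painting during the audit.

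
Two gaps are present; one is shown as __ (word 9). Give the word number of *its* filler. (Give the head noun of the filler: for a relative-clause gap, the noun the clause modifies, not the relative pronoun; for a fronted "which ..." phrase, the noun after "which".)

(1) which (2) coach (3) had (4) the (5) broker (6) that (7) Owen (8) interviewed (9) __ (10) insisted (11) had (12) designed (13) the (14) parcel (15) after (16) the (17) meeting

5

The marked gap is inside the relative clause, the direct object of "interviewed".
Its filler is the head noun "broker" (via "that"), at word 5.
(The other dependency links word 2 to a gap after word 10.)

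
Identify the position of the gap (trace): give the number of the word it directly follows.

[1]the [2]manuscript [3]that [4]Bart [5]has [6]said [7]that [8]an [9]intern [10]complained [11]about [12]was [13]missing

11

The displaced element is "the manuscript" (word 2).
It is linked across 1 clause boundary (that).
It functions as the object of the preposition "about" of "complained", so the gap sits immediately after word 11 ("about").
Base order: Bart has said that an intern complained about the manuscript.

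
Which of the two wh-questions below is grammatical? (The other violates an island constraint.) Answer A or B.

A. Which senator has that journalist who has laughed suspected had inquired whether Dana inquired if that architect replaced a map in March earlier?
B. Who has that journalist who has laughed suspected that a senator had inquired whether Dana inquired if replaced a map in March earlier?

In B, the wh-phrase is extracted from inside a wh-island (introduced by "whether"), which blocks movement.
In A, the extraction path crosses only that-complement boundaries, which are transparent.
So A is grammatical.

A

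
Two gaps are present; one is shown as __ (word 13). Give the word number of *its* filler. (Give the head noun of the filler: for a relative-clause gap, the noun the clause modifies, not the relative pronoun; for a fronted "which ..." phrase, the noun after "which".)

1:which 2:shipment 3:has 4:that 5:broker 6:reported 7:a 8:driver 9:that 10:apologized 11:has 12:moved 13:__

The marked gap is the direct object of "moved".
Its filler is the fronted wh-phrase "which shipment", at word 2.
(The other dependency links word 8 to a gap after word 9.)

2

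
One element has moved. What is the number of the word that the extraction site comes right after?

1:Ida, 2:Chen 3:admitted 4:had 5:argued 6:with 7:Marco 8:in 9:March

The displaced element is "Ida" (word 1).
It is linked across 1 clause boundary (Ø).
It functions as the subject of "argued", so the gap sits immediately after word 3 ("admitted").
Base order: Chen admitted that Ida had argued with Marco in March.

3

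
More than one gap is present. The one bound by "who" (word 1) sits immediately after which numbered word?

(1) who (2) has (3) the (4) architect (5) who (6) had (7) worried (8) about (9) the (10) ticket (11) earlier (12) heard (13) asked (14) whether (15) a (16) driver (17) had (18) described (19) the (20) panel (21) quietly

The displaced element is "who" (word 1).
It is linked across 1 clause boundary (Ø).
It functions as the subject of "asked", so the gap sits immediately after word 12 ("heard").
Base order: The architect who had worried about the ticket earlier has heard that who asked whether a driver had described the panel quietly.

12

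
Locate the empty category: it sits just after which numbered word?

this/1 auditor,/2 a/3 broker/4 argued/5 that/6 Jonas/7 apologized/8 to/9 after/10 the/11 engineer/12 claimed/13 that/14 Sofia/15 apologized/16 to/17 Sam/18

The displaced element is "this auditor" (word 2).
It is linked across 1 clause boundary (that).
It functions as the object of the preposition "to" of "apologized", so the gap sits immediately after word 9 ("to").
Base order: A broker argued that Jonas apologized to this auditor after the engineer claimed that Sofia apologized to Sam.

9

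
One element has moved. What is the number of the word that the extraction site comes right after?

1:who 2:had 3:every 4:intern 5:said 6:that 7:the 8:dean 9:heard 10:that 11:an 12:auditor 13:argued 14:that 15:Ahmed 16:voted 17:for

17

The displaced element is "who" (word 1).
It is linked across 3 clause boundaries (that → that → that).
It functions as the object of the preposition "for" of "voted", so the gap sits immediately after word 17 ("for").
Base order: Every intern had said that the dean heard that an auditor argued that Ahmed voted for who.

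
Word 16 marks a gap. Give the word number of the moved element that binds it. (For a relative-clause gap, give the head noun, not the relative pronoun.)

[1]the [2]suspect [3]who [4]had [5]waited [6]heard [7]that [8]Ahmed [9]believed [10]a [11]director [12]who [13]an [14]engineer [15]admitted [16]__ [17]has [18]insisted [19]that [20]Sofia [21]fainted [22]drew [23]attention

The gap at 16 is the subject of "insisted", inside a relative clause.
The relative pronoun is "who" (word 12); it is bound by the head noun immediately before it.
Its filler is the head noun "director", at word 11.

11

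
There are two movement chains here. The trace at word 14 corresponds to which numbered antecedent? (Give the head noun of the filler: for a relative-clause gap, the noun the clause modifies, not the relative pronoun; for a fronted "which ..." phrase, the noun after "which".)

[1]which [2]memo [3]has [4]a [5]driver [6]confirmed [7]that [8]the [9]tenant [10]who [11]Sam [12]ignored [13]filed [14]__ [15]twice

The marked gap is the direct object of "filed".
Its filler is the fronted wh-phrase "which memo", at word 2.
(The other dependency links word 9 to a gap after word 12.)

2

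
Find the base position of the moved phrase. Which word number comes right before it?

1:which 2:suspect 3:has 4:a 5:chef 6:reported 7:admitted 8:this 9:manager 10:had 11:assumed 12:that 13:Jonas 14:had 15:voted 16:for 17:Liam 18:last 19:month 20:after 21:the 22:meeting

The displaced element is "which suspect" (word 2).
It is linked across 1 clause boundary (Ø).
It functions as the subject of "admitted", so the gap sits immediately after word 6 ("reported").
Base order: A chef has reported that which suspect admitted this manager had assumed that Jonas had voted for Liam last month after the meeting.

6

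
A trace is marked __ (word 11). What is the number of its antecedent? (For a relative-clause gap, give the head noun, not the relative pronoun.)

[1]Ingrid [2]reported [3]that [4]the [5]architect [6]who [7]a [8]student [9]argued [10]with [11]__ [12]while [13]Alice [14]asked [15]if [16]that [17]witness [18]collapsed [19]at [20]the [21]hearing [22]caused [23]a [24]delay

The gap at 11 is the prepositional object of "argued", inside a relative clause.
The relative pronoun is "who" (word 6); it is bound by the head noun immediately before it.
Its filler is the head noun "architect", at word 5.

5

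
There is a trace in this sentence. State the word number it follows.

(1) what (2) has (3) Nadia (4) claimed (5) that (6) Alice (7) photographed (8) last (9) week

The displaced element is "what" (word 1).
It is linked across 1 clause boundary (that).
It functions as the direct object of "photographed", so the gap sits immediately after word 7 ("photographed").
Base order: Nadia has claimed that Alice photographed what last week.

7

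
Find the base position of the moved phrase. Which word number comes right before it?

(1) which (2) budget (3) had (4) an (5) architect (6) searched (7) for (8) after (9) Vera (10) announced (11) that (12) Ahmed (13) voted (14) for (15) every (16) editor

The displaced element is "which budget" (word 2).
It functions as the object of the preposition "for" of "searched", so the gap sits immediately after word 7 ("for").
Base order: An architect had searched for which budget after Vera announced that Ahmed voted for every editor.

7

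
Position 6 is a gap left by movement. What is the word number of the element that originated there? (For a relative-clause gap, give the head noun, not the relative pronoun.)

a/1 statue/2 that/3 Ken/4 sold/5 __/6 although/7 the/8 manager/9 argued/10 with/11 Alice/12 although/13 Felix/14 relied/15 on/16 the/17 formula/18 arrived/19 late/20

2

The gap at 6 is the object of "sold", inside a relative clause.
The relative pronoun is "that" (word 3); it is bound by the head noun immediately before it.
Its filler is the head noun "statue", at word 2.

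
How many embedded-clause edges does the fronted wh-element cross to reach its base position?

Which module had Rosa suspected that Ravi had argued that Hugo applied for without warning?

2

"which module" is extracted from the PP object of "applied".
Boundaries crossed, outermost first: [that], [that] — 2 in total.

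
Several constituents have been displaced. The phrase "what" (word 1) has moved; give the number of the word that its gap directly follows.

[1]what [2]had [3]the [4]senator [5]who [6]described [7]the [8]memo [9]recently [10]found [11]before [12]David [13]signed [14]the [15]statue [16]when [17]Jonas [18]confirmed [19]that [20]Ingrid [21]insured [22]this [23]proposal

10

The displaced element is "what" (word 1).
It functions as the direct object of "found", so the gap sits immediately after word 10 ("found").
Base order: The senator who described the memo recently had found what before David signed the statue when Jonas confirmed that Ingrid insured this proposal.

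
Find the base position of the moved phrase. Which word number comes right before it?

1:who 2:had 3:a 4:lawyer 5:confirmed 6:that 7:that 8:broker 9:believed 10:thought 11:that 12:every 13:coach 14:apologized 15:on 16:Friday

The displaced element is "who" (word 1).
It is linked across 2 clause boundaries (that → Ø).
It functions as the subject of "thought", so the gap sits immediately after word 9 ("believed").
Base order: A lawyer had confirmed that that broker believed that who thought that every coach apologized on Friday.

9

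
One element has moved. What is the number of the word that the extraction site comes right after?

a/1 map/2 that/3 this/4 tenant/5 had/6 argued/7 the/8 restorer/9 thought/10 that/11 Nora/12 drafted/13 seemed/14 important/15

The displaced element is "a map" (word 2).
It is linked across 2 clause boundaries (Ø → that).
It functions as the direct object of "drafted", so the gap sits immediately after word 13 ("drafted").
Base order: This tenant had argued the restorer thought that Nora drafted a map.

13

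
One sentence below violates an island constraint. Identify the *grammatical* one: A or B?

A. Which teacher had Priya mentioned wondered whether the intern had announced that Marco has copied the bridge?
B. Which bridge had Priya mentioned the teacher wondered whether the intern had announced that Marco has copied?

In B, the wh-phrase is extracted from inside a wh-island (introduced by "whether"), which blocks movement.
In A, the extraction path crosses only that-complement boundaries, which are transparent.
So A is grammatical.

A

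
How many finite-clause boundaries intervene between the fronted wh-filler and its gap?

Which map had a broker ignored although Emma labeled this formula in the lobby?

"which map" originates inside the matrix clause — no clause boundary is crossed.

0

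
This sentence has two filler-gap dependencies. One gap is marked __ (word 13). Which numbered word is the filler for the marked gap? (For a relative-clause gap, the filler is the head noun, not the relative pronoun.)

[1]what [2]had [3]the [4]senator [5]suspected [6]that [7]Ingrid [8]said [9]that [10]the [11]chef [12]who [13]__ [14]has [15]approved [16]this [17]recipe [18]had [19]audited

The marked gap is inside the relative clause, the subject of "approved".
Its filler is the head noun "chef" (via "who"), at word 11.
(The other dependency links word 1 to a gap after word 19.)

11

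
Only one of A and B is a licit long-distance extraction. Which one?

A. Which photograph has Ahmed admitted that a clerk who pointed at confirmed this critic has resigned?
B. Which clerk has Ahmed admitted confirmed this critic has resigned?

B

In A, the wh-phrase is extracted from inside a complex-NP island (relative clause) (introduced by "who"), which blocks movement.
In B, the extraction path crosses only that-complement boundaries, which are transparent.
So B is grammatical.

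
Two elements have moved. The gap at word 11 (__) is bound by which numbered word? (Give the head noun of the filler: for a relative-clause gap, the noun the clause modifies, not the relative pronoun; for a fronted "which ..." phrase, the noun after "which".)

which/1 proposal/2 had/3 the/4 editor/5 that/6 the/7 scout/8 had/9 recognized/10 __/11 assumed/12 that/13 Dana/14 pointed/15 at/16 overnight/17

5

The marked gap is inside the relative clause, the direct object of "recognized".
Its filler is the head noun "editor" (via "that"), at word 5.
(The other dependency links word 2 to a gap after word 16.)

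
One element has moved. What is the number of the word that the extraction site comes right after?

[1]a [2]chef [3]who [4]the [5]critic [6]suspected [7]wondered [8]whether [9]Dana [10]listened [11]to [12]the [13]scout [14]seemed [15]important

The displaced element is "a chef" (word 2).
It is linked across 1 clause boundary (Ø).
It functions as the subject of "wondered", so the gap sits immediately after word 6 ("suspected").
Base order: The critic suspected a chef wondered whether Dana listened to the scout.

6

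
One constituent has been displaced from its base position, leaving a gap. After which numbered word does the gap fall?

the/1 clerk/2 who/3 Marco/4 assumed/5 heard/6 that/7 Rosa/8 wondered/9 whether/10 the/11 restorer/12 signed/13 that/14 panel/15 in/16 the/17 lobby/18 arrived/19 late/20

5

The displaced element is "the clerk" (word 2).
It is linked across 1 clause boundary (Ø).
It functions as the subject of "heard", so the gap sits immediately after word 5 ("assumed").
Base order: Marco assumed that the clerk heard that Rosa wondered whether the restorer signed that panel in the lobby.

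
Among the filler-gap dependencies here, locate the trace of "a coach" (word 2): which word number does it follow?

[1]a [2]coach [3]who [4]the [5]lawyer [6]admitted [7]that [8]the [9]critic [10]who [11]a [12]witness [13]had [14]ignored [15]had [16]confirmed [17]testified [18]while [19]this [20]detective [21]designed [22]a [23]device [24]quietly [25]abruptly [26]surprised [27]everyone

16

The displaced element is "a coach" (word 2).
It is linked across 2 clause boundaries (that → Ø).
It functions as the subject of "testified", so the gap sits immediately after word 16 ("confirmed").
Base order: The lawyer admitted that the critic who a witness had ignored had confirmed a coach testified while this detective designed a device quietly abruptly.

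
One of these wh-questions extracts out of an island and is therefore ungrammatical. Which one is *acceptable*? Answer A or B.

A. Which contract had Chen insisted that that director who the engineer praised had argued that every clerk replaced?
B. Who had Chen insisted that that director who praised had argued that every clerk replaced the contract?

In B, the wh-phrase is extracted from inside a complex-NP island (relative clause) (introduced by "who"), which blocks movement.
In A, the extraction path crosses only that-complement boundaries, which are transparent.
So A is grammatical.

A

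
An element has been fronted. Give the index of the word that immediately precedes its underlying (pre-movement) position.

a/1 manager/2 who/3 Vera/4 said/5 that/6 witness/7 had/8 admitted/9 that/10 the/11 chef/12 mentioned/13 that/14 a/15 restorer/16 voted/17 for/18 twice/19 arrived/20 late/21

18

The displaced element is "a manager" (word 2).
It is linked across 3 clause boundaries (Ø → that → that).
It functions as the object of the preposition "for" of "voted", so the gap sits immediately after word 18 ("for").
Base order: Vera said that witness had admitted that the chef mentioned that a restorer voted for a manager twice.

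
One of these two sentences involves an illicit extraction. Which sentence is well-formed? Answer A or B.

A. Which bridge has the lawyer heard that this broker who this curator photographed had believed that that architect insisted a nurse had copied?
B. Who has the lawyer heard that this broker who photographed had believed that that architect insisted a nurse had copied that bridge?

In B, the wh-phrase is extracted from inside a complex-NP island (relative clause) (introduced by "who"), which blocks movement.
In A, the extraction path crosses only that-complement boundaries, which are transparent.
So A is grammatical.

A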